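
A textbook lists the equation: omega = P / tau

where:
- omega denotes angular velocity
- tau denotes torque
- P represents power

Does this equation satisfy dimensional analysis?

Yes

omega (angular velocity) has dimensions [T^-1].
tau (torque) has dimensions [L^2 M T^-2].
P (power) has dimensions [L^2 M T^-3].

Left side: [T^-1]
Right side: [T^-1]

Both sides have the same dimensions, so the equation is dimensionally consistent.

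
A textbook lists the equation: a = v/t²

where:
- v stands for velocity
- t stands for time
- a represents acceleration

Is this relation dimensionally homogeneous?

No

v (velocity) has dimensions [L T^-1].
t (time) has dimensions [T].
a (acceleration) has dimensions [L T^-2].

Left side: [L T^-2]
Right side: [L T^-3]

The two sides have different dimensions, so the equation is NOT dimensionally consistent.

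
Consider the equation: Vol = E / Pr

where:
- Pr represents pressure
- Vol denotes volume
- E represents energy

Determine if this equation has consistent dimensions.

Yes

Pr (pressure) has dimensions [L^-1 M T^-2].
Vol (volume) has dimensions [L^3].
E (energy) has dimensions [L^2 M T^-2].

Left side: [L^3]
Right side: [L^3]

Both sides have the same dimensions, so the equation is dimensionally consistent.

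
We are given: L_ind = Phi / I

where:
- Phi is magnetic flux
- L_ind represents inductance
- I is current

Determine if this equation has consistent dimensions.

Yes

Phi (magnetic flux) has dimensions [I^-1 L^2 M T^-2].
L_ind (inductance) has dimensions [I^-2 L^2 M T^-2].
I (current) has dimensions [I].

Left side: [I^-2 L^2 M T^-2]
Right side: [I^-2 L^2 M T^-2]

Both sides have the same dimensions, so the equation is dimensionally consistent.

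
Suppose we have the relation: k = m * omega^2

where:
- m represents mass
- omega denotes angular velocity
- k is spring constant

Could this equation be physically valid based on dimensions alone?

Yes

m (mass) has dimensions [M].
omega (angular velocity) has dimensions [T^-1].
k (spring constant) has dimensions [M T^-2].

Left side: [M T^-2]
Right side: [M T^-2]

Both sides have the same dimensions, so the equation is dimensionally consistent.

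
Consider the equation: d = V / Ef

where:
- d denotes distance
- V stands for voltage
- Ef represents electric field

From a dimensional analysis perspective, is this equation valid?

Yes

d (distance) has dimensions [L].
V (voltage) has dimensions [I^-1 L^2 M T^-3].
Ef (electric field) has dimensions [I^-1 L M T^-3].

Left side: [L]
Right side: [L]

Both sides have the same dimensions, so the equation is dimensionally consistent.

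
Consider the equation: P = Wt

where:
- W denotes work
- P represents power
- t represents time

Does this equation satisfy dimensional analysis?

No

W (work) has dimensions [L^2 M T^-2].
P (power) has dimensions [L^2 M T^-3].
t (time) has dimensions [T].

Left side: [L^2 M T^-3]
Right side: [L^2 M T^-1]

The two sides have different dimensions, so the equation is NOT dimensionally consistent.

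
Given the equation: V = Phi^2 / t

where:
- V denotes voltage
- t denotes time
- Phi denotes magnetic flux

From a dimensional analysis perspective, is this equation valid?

No

V (voltage) has dimensions [I^-1 L^2 M T^-3].
t (time) has dimensions [T].
Phi (magnetic flux) has dimensions [I^-1 L^2 M T^-2].

Left side: [I^-1 L^2 M T^-3]
Right side: [I^-2 L^4 M^2 T^-5]

The two sides have different dimensions, so the equation is NOT dimensionally consistent.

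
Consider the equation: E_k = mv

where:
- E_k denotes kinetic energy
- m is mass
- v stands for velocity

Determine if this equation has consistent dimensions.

No

E_k (kinetic energy) has dimensions [L^2 M T^-2].
m (mass) has dimensions [M].
v (velocity) has dimensions [L T^-1].

Left side: [L^2 M T^-2]
Right side: [L M T^-1]

The two sides have different dimensions, so the equation is NOT dimensionally consistent.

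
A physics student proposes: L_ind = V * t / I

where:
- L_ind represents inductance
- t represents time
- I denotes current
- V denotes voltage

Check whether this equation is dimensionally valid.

Yes

L_ind (inductance) has dimensions [I^-2 L^2 M T^-2].
t (time) has dimensions [T].
I (current) has dimensions [I].
V (voltage) has dimensions [I^-1 L^2 M T^-3].

Left side: [I^-2 L^2 M T^-2]
Right side: [I^-2 L^2 M T^-2]

Both sides have the same dimensions, so the equation is dimensionally consistent.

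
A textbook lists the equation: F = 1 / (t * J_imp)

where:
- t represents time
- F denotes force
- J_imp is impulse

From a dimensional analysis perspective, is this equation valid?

No

t (time) has dimensions [T].
F (force) has dimensions [L M T^-2].
J_imp (impulse) has dimensions [L M T^-1].

Left side: [L M T^-2]
Right side: [L^-1 M^-1]

The two sides have different dimensions, so the equation is NOT dimensionally consistent.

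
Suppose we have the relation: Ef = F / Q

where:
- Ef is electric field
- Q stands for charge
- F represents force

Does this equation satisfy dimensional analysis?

Yes

Ef (electric field) has dimensions [I^-1 L M T^-3].
Q (charge) has dimensions [I T].
F (force) has dimensions [L M T^-2].

Left side: [I^-1 L M T^-3]
Right side: [I^-1 L M T^-3]

Both sides have the same dimensions, so the equation is dimensionally consistent.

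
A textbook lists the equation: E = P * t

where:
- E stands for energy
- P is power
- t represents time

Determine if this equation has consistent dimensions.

Yes

E (energy) has dimensions [L^2 M T^-2].
P (power) has dimensions [L^2 M T^-3].
t (time) has dimensions [T].

Left side: [L^2 M T^-2]
Right side: [L^2 M T^-2]

Both sides have the same dimensions, so the equation is dimensionally consistent.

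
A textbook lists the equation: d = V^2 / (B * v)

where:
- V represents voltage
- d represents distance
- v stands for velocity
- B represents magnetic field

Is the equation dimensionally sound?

No

V (voltage) has dimensions [I^-1 L^2 M T^-3].
d (distance) has dimensions [L].
v (velocity) has dimensions [L T^-1].
B (magnetic field) has dimensions [I^-1 M T^-2].

Left side: [L]
Right side: [I^-1 L^3 M T^-3]

The two sides have different dimensions, so the equation is NOT dimensionally consistent.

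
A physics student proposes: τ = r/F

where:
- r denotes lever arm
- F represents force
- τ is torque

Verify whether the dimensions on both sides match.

No

r (lever arm) has dimensions [L].
F (force) has dimensions [L M T^-2].
τ (torque) has dimensions [L^2 M T^-2].

Left side: [L^2 M T^-2]
Right side: [M^-1 T^2]

The two sides have different dimensions, so the equation is NOT dimensionally consistent.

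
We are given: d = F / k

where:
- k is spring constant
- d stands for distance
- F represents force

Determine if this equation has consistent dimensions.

Yes

k (spring constant) has dimensions [M T^-2].
d (distance) has dimensions [L].
F (force) has dimensions [L M T^-2].

Left side: [L]
Right side: [L]

Both sides have the same dimensions, so the equation is dimensionally consistent.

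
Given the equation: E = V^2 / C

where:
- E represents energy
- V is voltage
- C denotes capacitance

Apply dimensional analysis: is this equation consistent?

No

E (energy) has dimensions [L^2 M T^-2].
V (voltage) has dimensions [I^-1 L^2 M T^-3].
C (capacitance) has dimensions [I^2 L^-2 M^-1 T^4].

Left side: [L^2 M T^-2]
Right side: [I^-4 L^6 M^3 T^-10]

The two sides have different dimensions, so the equation is NOT dimensionally consistent.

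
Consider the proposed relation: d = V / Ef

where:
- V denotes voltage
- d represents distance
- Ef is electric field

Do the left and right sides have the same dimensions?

Yes

V (voltage) has dimensions [I^-1 L^2 M T^-3].
d (distance) has dimensions [L].
Ef (electric field) has dimensions [I^-1 L M T^-3].

Left side: [L]
Right side: [L]

Both sides have the same dimensions, so the equation is dimensionally consistent.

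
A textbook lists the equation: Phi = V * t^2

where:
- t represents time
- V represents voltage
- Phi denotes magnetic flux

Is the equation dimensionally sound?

No

t (time) has dimensions [T].
V (voltage) has dimensions [I^-1 L^2 M T^-3].
Phi (magnetic flux) has dimensions [I^-1 L^2 M T^-2].

Left side: [I^-1 L^2 M T^-2]
Right side: [I^-1 L^2 M T^-1]

The two sides have different dimensions, so the equation is NOT dimensionally consistent.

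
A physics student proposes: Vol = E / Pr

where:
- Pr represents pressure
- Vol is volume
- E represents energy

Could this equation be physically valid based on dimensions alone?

Yes

Pr (pressure) has dimensions [L^-1 M T^-2].
Vol (volume) has dimensions [L^3].
E (energy) has dimensions [L^2 M T^-2].

Left side: [L^3]
Right side: [L^3]

Both sides have the same dimensions, so the equation is dimensionally consistent.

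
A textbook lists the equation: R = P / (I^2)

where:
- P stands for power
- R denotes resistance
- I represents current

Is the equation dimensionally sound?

Yes

P (power) has dimensions [L^2 M T^-3].
R (resistance) has dimensions [I^-2 L^2 M T^-3].
I (current) has dimensions [I].

Left side: [I^-2 L^2 M T^-3]
Right side: [I^-2 L^2 M T^-3]

Both sides have the same dimensions, so the equation is dimensionally consistent.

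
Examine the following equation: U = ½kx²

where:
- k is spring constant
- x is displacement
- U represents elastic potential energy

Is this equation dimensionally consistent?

Yes

k (spring constant) has dimensions [M T^-2].
x (displacement) has dimensions [L].
U (elastic potential energy) has dimensions [L^2 M T^-2].

Left side: [L^2 M T^-2]
Right side: [L^2 M T^-2]

Both sides have the same dimensions, so the equation is dimensionally consistent.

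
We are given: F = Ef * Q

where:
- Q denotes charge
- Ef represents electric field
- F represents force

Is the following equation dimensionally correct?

Yes

Q (charge) has dimensions [I T].
Ef (electric field) has dimensions [I^-1 L M T^-3].
F (force) has dimensions [L M T^-2].

Left side: [L M T^-2]
Right side: [L M T^-2]

Both sides have the same dimensions, so the equation is dimensionally consistent.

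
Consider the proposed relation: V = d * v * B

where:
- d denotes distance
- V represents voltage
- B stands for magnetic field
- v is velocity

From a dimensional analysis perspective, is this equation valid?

Yes

d (distance) has dimensions [L].
V (voltage) has dimensions [I^-1 L^2 M T^-3].
B (magnetic field) has dimensions [I^-1 M T^-2].
v (velocity) has dimensions [L T^-1].

Left side: [I^-1 L^2 M T^-3]
Right side: [I^-1 L^2 M T^-3]

Both sides have the same dimensions, so the equation is dimensionally consistent.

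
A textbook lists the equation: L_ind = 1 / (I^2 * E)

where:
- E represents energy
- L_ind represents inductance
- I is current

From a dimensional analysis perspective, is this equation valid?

No

E (energy) has dimensions [L^2 M T^-2].
L_ind (inductance) has dimensions [I^-2 L^2 M T^-2].
I (current) has dimensions [I].

Left side: [I^-2 L^2 M T^-2]
Right side: [I^-2 L^-2 M^-1 T^2]

The two sides have different dimensions, so the equation is NOT dimensionally consistent.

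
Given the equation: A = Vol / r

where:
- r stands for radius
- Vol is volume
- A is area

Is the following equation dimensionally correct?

Yes

r (radius) has dimensions [L].
Vol (volume) has dimensions [L^3].
A (area) has dimensions [L^2].

Left side: [L^2]
Right side: [L^2]

Both sides have the same dimensions, so the equation is dimensionally consistent.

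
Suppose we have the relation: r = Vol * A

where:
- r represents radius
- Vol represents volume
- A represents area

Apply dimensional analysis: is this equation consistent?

No

r (radius) has dimensions [L].
Vol (volume) has dimensions [L^3].
A (area) has dimensions [L^2].

Left side: [L]
Right side: [L^5]

The two sides have different dimensions, so the equation is NOT dimensionally consistent.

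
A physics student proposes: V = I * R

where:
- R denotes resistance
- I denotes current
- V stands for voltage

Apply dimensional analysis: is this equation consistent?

Yes

R (resistance) has dimensions [I^-2 L^2 M T^-3].
I (current) has dimensions [I].
V (voltage) has dimensions [I^-1 L^2 M T^-3].

Left side: [I^-1 L^2 M T^-3]
Right side: [I^-1 L^2 M T^-3]

Both sides have the same dimensions, so the equation is dimensionally consistent.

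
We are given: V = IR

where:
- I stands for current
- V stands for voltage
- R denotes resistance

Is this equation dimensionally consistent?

Yes

I (current) has dimensions [I].
V (voltage) has dimensions [I^-1 L^2 M T^-3].
R (resistance) has dimensions [I^-2 L^2 M T^-3].

Left side: [I^-1 L^2 M T^-3]
Right side: [I^-1 L^2 M T^-3]

Both sides have the same dimensions, so the equation is dimensionally consistent.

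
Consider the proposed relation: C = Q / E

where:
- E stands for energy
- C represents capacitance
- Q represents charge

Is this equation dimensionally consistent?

No

E (energy) has dimensions [L^2 M T^-2].
C (capacitance) has dimensions [I^2 L^-2 M^-1 T^4].
Q (charge) has dimensions [I T].

Left side: [I^2 L^-2 M^-1 T^4]
Right side: [I L^-2 M^-1 T^3]

The two sides have different dimensions, so the equation is NOT dimensionally consistent.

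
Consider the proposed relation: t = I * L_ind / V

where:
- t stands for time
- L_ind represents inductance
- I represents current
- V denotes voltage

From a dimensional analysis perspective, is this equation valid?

Yes

t (time) has dimensions [T].
L_ind (inductance) has dimensions [I^-2 L^2 M T^-2].
I (current) has dimensions [I].
V (voltage) has dimensions [I^-1 L^2 M T^-3].

Left side: [T]
Right side: [T]

Both sides have the same dimensions, so the equation is dimensionally consistent.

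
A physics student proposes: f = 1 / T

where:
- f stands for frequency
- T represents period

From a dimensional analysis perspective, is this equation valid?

Yes

f (frequency) has dimensions [T^-1].
T (period) has dimensions [T].

Left side: [T^-1]
Right side: [T^-1]

Both sides have the same dimensions, so the equation is dimensionally consistent.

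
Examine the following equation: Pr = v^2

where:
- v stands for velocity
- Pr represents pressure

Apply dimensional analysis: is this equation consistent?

No

v (velocity) has dimensions [L T^-1].
Pr (pressure) has dimensions [L^-1 M T^-2].

Left side: [L^-1 M T^-2]
Right side: [L^2 T^-2]

The two sides have different dimensions, so the equation is NOT dimensionally consistent.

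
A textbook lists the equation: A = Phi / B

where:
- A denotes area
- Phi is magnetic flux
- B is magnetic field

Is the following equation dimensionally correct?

Yes

A (area) has dimensions [L^2].
Phi (magnetic flux) has dimensions [I^-1 L^2 M T^-2].
B (magnetic field) has dimensions [I^-1 M T^-2].

Left side: [L^2]
Right side: [L^2]

Both sides have the same dimensions, so the equation is dimensionally consistent.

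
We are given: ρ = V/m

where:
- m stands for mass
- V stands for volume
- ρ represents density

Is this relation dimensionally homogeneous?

No

m (mass) has dimensions [M].
V (volume) has dimensions [L^3].
ρ (density) has dimensions [L^-3 M].

Left side: [L^-3 M]
Right side: [L^3 M^-1]

The two sides have different dimensions, so the equation is NOT dimensionally consistent.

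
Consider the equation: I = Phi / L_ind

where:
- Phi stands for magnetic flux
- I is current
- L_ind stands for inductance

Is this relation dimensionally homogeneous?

Yes

Phi (magnetic flux) has dimensions [I^-1 L^2 M T^-2].
I (current) has dimensions [I].
L_ind (inductance) has dimensions [I^-2 L^2 M T^-2].

Left side: [I]
Right side: [I]

Both sides have the same dimensions, so the equation is dimensionally consistent.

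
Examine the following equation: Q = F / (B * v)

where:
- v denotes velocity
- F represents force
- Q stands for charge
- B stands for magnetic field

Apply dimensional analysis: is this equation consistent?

Yes

v (velocity) has dimensions [L T^-1].
F (force) has dimensions [L M T^-2].
Q (charge) has dimensions [I T].
B (magnetic field) has dimensions [I^-1 M T^-2].

Left side: [I T]
Right side: [I T]

Both sides have the same dimensions, so the equation is dimensionally consistent.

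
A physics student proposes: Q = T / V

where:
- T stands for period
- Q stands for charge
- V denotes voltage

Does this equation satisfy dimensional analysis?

No

T (period) has dimensions [T].
Q (charge) has dimensions [I T].
V (voltage) has dimensions [I^-1 L^2 M T^-3].

Left side: [I T]
Right side: [I L^-2 M^-1 T^4]

The two sides have different dimensions, so the equation is NOT dimensionally consistent.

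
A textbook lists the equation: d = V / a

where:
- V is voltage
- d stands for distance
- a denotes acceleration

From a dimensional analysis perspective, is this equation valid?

No

V (voltage) has dimensions [I^-1 L^2 M T^-3].
d (distance) has dimensions [L].
a (acceleration) has dimensions [L T^-2].

Left side: [L]
Right side: [I^-1 L M T^-1]

The two sides have different dimensions, so the equation is NOT dimensionally consistent.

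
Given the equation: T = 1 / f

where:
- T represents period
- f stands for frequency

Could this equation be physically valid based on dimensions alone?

Yes

T (period) has dimensions [T].
f (frequency) has dimensions [T^-1].

Left side: [T]
Right side: [T]

Both sides have the same dimensions, so the equation is dimensionally consistent.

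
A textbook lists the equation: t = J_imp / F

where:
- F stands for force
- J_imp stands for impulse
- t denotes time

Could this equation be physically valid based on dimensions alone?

Yes

F (force) has dimensions [L M T^-2].
J_imp (impulse) has dimensions [L M T^-1].
t (time) has dimensions [T].

Left side: [T]
Right side: [T]

Both sides have the same dimensions, so the equation is dimensionally consistent.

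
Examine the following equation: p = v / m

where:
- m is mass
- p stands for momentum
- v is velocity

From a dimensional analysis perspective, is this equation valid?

No

m (mass) has dimensions [M].
p (momentum) has dimensions [L M T^-1].
v (velocity) has dimensions [L T^-1].

Left side: [L M T^-1]
Right side: [L M^-1 T^-1]

The two sides have different dimensions, so the equation is NOT dimensionally consistent.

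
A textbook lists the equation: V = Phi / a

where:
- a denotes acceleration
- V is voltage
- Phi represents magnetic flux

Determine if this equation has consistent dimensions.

No

a (acceleration) has dimensions [L T^-2].
V (voltage) has dimensions [I^-1 L^2 M T^-3].
Phi (magnetic flux) has dimensions [I^-1 L^2 M T^-2].

Left side: [I^-1 L^2 M T^-3]
Right side: [I^-1 L M]

The two sides have different dimensions, so the equation is NOT dimensionally consistent.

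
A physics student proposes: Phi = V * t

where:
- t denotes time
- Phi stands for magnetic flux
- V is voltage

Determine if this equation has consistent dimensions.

Yes

t (time) has dimensions [T].
Phi (magnetic flux) has dimensions [I^-1 L^2 M T^-2].
V (voltage) has dimensions [I^-1 L^2 M T^-3].

Left side: [I^-1 L^2 M T^-2]
Right side: [I^-1 L^2 M T^-2]

Both sides have the same dimensions, so the equation is dimensionally consistent.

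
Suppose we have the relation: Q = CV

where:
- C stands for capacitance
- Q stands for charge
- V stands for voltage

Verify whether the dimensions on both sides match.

Yes

C (capacitance) has dimensions [I^2 L^-2 M^-1 T^4].
Q (charge) has dimensions [I T].
V (voltage) has dimensions [I^-1 L^2 M T^-3].

Left side: [I T]
Right side: [I T]

Both sides have the same dimensions, so the equation is dimensionally consistent.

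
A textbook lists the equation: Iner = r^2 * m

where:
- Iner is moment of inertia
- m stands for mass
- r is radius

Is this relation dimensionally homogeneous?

Yes

Iner (moment of inertia) has dimensions [L^2 M].
m (mass) has dimensions [M].
r (radius) has dimensions [L].

Left side: [L^2 M]
Right side: [L^2 M]

Both sides have the same dimensions, so the equation is dimensionally consistent.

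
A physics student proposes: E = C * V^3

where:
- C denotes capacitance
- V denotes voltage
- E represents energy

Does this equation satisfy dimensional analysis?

No

C (capacitance) has dimensions [I^2 L^-2 M^-1 T^4].
V (voltage) has dimensions [I^-1 L^2 M T^-3].
E (energy) has dimensions [L^2 M T^-2].

Left side: [L^2 M T^-2]
Right side: [I^-1 L^4 M^2 T^-5]

The two sides have different dimensions, so the equation is NOT dimensionally consistent.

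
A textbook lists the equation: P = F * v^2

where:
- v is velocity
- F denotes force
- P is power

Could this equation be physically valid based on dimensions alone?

No

v (velocity) has dimensions [L T^-1].
F (force) has dimensions [L M T^-2].
P (power) has dimensions [L^2 M T^-3].

Left side: [L^2 M T^-3]
Right side: [L^3 M T^-4]

The two sides have different dimensions, so the equation is NOT dimensionally consistent.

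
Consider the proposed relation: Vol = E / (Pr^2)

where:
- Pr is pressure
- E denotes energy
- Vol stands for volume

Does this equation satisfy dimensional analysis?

No

Pr (pressure) has dimensions [L^-1 M T^-2].
E (energy) has dimensions [L^2 M T^-2].
Vol (volume) has dimensions [L^3].

Left side: [L^3]
Right side: [L^4 M^-1 T^2]

The two sides have different dimensions, so the equation is NOT dimensionally consistent.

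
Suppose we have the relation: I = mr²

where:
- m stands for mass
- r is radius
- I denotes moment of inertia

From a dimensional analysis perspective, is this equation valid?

Yes

m (mass) has dimensions [M].
r (radius) has dimensions [L].
I (moment of inertia) has dimensions [L^2 M].

Left side: [L^2 M]
Right side: [L^2 M]

Both sides have the same dimensions, so the equation is dimensionally consistent.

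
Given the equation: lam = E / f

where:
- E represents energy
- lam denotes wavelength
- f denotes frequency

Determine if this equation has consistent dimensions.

No

E (energy) has dimensions [L^2 M T^-2].
lam (wavelength) has dimensions [L].
f (frequency) has dimensions [T^-1].

Left side: [L]
Right side: [L^2 M T^-1]

The two sides have different dimensions, so the equation is NOT dimensionally consistent.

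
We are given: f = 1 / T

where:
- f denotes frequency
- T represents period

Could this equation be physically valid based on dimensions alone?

Yes

f (frequency) has dimensions [T^-1].
T (period) has dimensions [T].

Left side: [T^-1]
Right side: [T^-1]

Both sides have the same dimensions, so the equation is dimensionally consistent.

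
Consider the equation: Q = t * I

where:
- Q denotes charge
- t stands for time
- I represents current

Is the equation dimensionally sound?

Yes

Q (charge) has dimensions [I T].
t (time) has dimensions [T].
I (current) has dimensions [I].

Left side: [I T]
Right side: [I T]

Both sides have the same dimensions, so the equation is dimensionally consistent.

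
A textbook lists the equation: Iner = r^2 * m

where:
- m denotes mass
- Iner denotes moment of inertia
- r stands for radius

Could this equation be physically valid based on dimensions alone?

Yes

m (mass) has dimensions [M].
Iner (moment of inertia) has dimensions [L^2 M].
r (radius) has dimensions [L].

Left side: [L^2 M]
Right side: [L^2 M]

Both sides have the same dimensions, so the equation is dimensionally consistent.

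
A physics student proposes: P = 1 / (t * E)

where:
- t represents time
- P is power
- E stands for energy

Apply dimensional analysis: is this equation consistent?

No

t (time) has dimensions [T].
P (power) has dimensions [L^2 M T^-3].
E (energy) has dimensions [L^2 M T^-2].

Left side: [L^2 M T^-3]
Right side: [L^-2 M^-1 T]

The two sides have different dimensions, so the equation is NOT dimensionally consistent.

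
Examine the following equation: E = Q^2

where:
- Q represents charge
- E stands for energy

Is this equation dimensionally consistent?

No

Q (charge) has dimensions [I T].
E (energy) has dimensions [L^2 M T^-2].

Left side: [L^2 M T^-2]
Right side: [I^2 T^2]

The two sides have different dimensions, so the equation is NOT dimensionally consistent.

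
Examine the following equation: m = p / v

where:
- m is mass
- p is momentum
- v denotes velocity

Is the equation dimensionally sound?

Yes

m (mass) has dimensions [M].
p (momentum) has dimensions [L M T^-1].
v (velocity) has dimensions [L T^-1].

Left side: [M]
Right side: [M]

Both sides have the same dimensions, so the equation is dimensionally consistent.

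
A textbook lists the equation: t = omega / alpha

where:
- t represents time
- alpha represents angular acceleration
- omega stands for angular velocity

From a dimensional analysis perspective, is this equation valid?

Yes

t (time) has dimensions [T].
alpha (angular acceleration) has dimensions [T^-2].
omega (angular velocity) has dimensions [T^-1].

Left side: [T]
Right side: [T]

Both sides have the same dimensions, so the equation is dimensionally consistent.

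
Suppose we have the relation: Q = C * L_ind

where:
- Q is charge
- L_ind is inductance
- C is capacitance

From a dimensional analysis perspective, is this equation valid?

No

Q (charge) has dimensions [I T].
L_ind (inductance) has dimensions [I^-2 L^2 M T^-2].
C (capacitance) has dimensions [I^2 L^-2 M^-1 T^4].

Left side: [I T]
Right side: [T^2]

The two sides have different dimensions, so the equation is NOT dimensionally consistent.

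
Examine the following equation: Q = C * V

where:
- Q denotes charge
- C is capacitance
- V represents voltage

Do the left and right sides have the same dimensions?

Yes

Q (charge) has dimensions [I T].
C (capacitance) has dimensions [I^2 L^-2 M^-1 T^4].
V (voltage) has dimensions [I^-1 L^2 M T^-3].

Left side: [I T]
Right side: [I T]

Both sides have the same dimensions, so the equation is dimensionally consistent.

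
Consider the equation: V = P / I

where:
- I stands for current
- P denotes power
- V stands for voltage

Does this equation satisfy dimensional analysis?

Yes

I (current) has dimensions [I].
P (power) has dimensions [L^2 M T^-3].
V (voltage) has dimensions [I^-1 L^2 M T^-3].

Left side: [I^-1 L^2 M T^-3]
Right side: [I^-1 L^2 M T^-3]

Both sides have the same dimensions, so the equation is dimensionally consistent.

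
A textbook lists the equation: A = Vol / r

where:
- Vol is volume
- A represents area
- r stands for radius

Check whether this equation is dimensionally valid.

Yes

Vol (volume) has dimensions [L^3].
A (area) has dimensions [L^2].
r (radius) has dimensions [L].

Left side: [L^2]
Right side: [L^2]

Both sides have the same dimensions, so the equation is dimensionally consistent.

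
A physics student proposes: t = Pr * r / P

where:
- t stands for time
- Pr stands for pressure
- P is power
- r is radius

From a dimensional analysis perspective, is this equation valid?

No

t (time) has dimensions [T].
Pr (pressure) has dimensions [L^-1 M T^-2].
P (power) has dimensions [L^2 M T^-3].
r (radius) has dimensions [L].

Left side: [T]
Right side: [L^-2 T]

The two sides have different dimensions, so the equation is NOT dimensionally consistent.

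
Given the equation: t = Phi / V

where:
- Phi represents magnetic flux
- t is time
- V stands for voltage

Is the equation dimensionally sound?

Yes

Phi (magnetic flux) has dimensions [I^-1 L^2 M T^-2].
t (time) has dimensions [T].
V (voltage) has dimensions [I^-1 L^2 M T^-3].

Left side: [T]
Right side: [T]

Both sides have the same dimensions, so the equation is dimensionally consistent.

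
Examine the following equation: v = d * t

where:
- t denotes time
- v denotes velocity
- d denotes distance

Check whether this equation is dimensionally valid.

No

t (time) has dimensions [T].
v (velocity) has dimensions [L T^-1].
d (distance) has dimensions [L].

Left side: [L T^-1]
Right side: [L T]

The two sides have different dimensions, so the equation is NOT dimensionally consistent.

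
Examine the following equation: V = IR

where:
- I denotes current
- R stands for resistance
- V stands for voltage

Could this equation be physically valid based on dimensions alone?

Yes

I (current) has dimensions [I].
R (resistance) has dimensions [I^-2 L^2 M T^-3].
V (voltage) has dimensions [I^-1 L^2 M T^-3].

Left side: [I^-1 L^2 M T^-3]
Right side: [I^-1 L^2 M T^-3]

Both sides have the same dimensions, so the equation is dimensionally consistent.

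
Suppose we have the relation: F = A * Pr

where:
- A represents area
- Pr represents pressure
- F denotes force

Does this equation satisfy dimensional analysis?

Yes

A (area) has dimensions [L^2].
Pr (pressure) has dimensions [L^-1 M T^-2].
F (force) has dimensions [L M T^-2].

Left side: [L M T^-2]
Right side: [L M T^-2]

Both sides have the same dimensions, so the equation is dimensionally consistent.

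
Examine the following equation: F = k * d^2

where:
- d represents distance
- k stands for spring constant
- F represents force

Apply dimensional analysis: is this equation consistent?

No

d (distance) has dimensions [L].
k (spring constant) has dimensions [M T^-2].
F (force) has dimensions [L M T^-2].

Left side: [L M T^-2]
Right side: [L^2 M T^-2]

The two sides have different dimensions, so the equation is NOT dimensionally consistent.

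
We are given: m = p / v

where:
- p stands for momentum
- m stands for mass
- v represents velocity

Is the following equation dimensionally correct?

Yes

p (momentum) has dimensions [L M T^-1].
m (mass) has dimensions [M].
v (velocity) has dimensions [L T^-1].

Left side: [M]
Right side: [M]

Both sides have the same dimensions, so the equation is dimensionally consistent.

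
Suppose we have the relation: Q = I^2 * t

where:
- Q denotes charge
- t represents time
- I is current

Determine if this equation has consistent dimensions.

No

Q (charge) has dimensions [I T].
t (time) has dimensions [T].
I (current) has dimensions [I].

Left side: [I T]
Right side: [I^2 T]

The two sides have different dimensions, so the equation is NOT dimensionally consistent.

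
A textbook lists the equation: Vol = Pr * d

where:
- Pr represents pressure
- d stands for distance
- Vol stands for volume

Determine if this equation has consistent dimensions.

No

Pr (pressure) has dimensions [L^-1 M T^-2].
d (distance) has dimensions [L].
Vol (volume) has dimensions [L^3].

Left side: [L^3]
Right side: [M T^-2]

The two sides have different dimensions, so the equation is NOT dimensionally consistent.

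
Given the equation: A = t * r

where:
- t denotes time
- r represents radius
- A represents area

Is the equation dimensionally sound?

No

t (time) has dimensions [T].
r (radius) has dimensions [L].
A (area) has dimensions [L^2].

Left side: [L^2]
Right side: [L T]

The two sides have different dimensions, so the equation is NOT dimensionally consistent.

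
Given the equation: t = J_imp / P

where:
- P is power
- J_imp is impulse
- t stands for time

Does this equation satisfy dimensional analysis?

No

P (power) has dimensions [L^2 M T^-3].
J_imp (impulse) has dimensions [L M T^-1].
t (time) has dimensions [T].

Left side: [T]
Right side: [L^-1 T^2]

The two sides have different dimensions, so the equation is NOT dimensionally consistent.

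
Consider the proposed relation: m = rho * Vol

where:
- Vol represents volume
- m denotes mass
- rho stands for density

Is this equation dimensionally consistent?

Yes

Vol (volume) has dimensions [L^3].
m (mass) has dimensions [M].
rho (density) has dimensions [L^-3 M].

Left side: [M]
Right side: [M]

Both sides have the same dimensions, so the equation is dimensionally consistent.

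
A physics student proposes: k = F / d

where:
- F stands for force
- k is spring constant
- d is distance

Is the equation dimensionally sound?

Yes

F (force) has dimensions [L M T^-2].
k (spring constant) has dimensions [M T^-2].
d (distance) has dimensions [L].

Left side: [M T^-2]
Right side: [M T^-2]

Both sides have the same dimensions, so the equation is dimensionally consistent.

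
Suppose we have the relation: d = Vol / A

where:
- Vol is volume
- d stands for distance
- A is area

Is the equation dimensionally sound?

Yes

Vol (volume) has dimensions [L^3].
d (distance) has dimensions [L].
A (area) has dimensions [L^2].

Left side: [L]
Right side: [L]

Both sides have the same dimensions, so the equation is dimensionally consistent.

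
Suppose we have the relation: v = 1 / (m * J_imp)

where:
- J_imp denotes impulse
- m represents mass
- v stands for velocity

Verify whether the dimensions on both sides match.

No

J_imp (impulse) has dimensions [L M T^-1].
m (mass) has dimensions [M].
v (velocity) has dimensions [L T^-1].

Left side: [L T^-1]
Right side: [L^-1 M^-2 T]

The two sides have different dimensions, so the equation is NOT dimensionally consistent.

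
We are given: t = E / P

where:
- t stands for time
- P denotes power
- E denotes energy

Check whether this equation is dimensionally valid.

Yes

t (time) has dimensions [T].
P (power) has dimensions [L^2 M T^-3].
E (energy) has dimensions [L^2 M T^-2].

Left side: [T]
Right side: [T]

Both sides have the same dimensions, so the equation is dimensionally consistent.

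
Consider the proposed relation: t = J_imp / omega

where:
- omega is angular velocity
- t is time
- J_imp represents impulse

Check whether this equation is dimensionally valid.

No

omega (angular velocity) has dimensions [T^-1].
t (time) has dimensions [T].
J_imp (impulse) has dimensions [L M T^-1].

Left side: [T]
Right side: [L M]

The two sides have different dimensions, so the equation is NOT dimensionally consistent.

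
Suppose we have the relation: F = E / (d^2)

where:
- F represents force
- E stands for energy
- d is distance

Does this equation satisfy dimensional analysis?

No

F (force) has dimensions [L M T^-2].
E (energy) has dimensions [L^2 M T^-2].
d (distance) has dimensions [L].

Left side: [L M T^-2]
Right side: [M T^-2]

The two sides have different dimensions, so the equation is NOT dimensionally consistent.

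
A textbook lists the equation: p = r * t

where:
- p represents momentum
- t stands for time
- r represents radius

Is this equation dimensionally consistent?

No

p (momentum) has dimensions [L M T^-1].
t (time) has dimensions [T].
r (radius) has dimensions [L].

Left side: [L M T^-1]
Right side: [L T]

The two sides have different dimensions, so the equation is NOT dimensionally consistent.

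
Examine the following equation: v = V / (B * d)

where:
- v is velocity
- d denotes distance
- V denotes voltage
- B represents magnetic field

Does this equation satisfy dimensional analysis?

Yes

v (velocity) has dimensions [L T^-1].
d (distance) has dimensions [L].
V (voltage) has dimensions [I^-1 L^2 M T^-3].
B (magnetic field) has dimensions [I^-1 M T^-2].

Left side: [L T^-1]
Right side: [L T^-1]

Both sides have the same dimensions, so the equation is dimensionally consistent.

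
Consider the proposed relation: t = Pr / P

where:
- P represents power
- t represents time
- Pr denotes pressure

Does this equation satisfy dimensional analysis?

No

P (power) has dimensions [L^2 M T^-3].
t (time) has dimensions [T].
Pr (pressure) has dimensions [L^-1 M T^-2].

Left side: [T]
Right side: [L^-3 T]

The two sides have different dimensions, so the equation is NOT dimensionally consistent.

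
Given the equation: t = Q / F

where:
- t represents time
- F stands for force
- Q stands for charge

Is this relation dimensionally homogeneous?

No

t (time) has dimensions [T].
F (force) has dimensions [L M T^-2].
Q (charge) has dimensions [I T].

Left side: [T]
Right side: [I L^-1 M^-1 T^3]

The two sides have different dimensions, so the equation is NOT dimensionally consistent.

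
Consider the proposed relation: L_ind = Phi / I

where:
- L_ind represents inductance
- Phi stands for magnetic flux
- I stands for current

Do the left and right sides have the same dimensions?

Yes

L_ind (inductance) has dimensions [I^-2 L^2 M T^-2].
Phi (magnetic flux) has dimensions [I^-1 L^2 M T^-2].
I (current) has dimensions [I].

Left side: [I^-2 L^2 M T^-2]
Right side: [I^-2 L^2 M T^-2]

Both sides have the same dimensions, so the equation is dimensionally consistent.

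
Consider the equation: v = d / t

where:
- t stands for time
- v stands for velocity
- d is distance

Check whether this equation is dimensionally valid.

Yes

t (time) has dimensions [T].
v (velocity) has dimensions [L T^-1].
d (distance) has dimensions [L].

Left side: [L T^-1]
Right side: [L T^-1]

Both sides have the same dimensions, so the equation is dimensionally consistent.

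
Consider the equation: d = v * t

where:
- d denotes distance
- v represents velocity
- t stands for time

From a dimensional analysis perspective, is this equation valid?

Yes

d (distance) has dimensions [L].
v (velocity) has dimensions [L T^-1].
t (time) has dimensions [T].

Left side: [L]
Right side: [L]

Both sides have the same dimensions, so the equation is dimensionally consistent.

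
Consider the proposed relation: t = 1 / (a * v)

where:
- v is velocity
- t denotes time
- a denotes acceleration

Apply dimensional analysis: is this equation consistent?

No

v (velocity) has dimensions [L T^-1].
t (time) has dimensions [T].
a (acceleration) has dimensions [L T^-2].

Left side: [T]
Right side: [L^-2 T^3]

The two sides have different dimensions, so the equation is NOT dimensionally consistent.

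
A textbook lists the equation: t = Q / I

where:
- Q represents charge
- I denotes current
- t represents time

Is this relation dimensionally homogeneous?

Yes

Q (charge) has dimensions [I T].
I (current) has dimensions [I].
t (time) has dimensions [T].

Left side: [T]
Right side: [T]

Both sides have the same dimensions, so the equation is dimensionally consistent.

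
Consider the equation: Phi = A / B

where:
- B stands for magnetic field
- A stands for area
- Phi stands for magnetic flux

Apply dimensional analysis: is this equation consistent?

No

B (magnetic field) has dimensions [I^-1 M T^-2].
A (area) has dimensions [L^2].
Phi (magnetic flux) has dimensions [I^-1 L^2 M T^-2].

Left side: [I^-1 L^2 M T^-2]
Right side: [I L^2 M^-1 T^2]

The two sides have different dimensions, so the equation is NOT dimensionally consistent.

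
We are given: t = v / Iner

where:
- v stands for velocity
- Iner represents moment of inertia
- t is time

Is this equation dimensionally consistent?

No

v (velocity) has dimensions [L T^-1].
Iner (moment of inertia) has dimensions [L^2 M].
t (time) has dimensions [T].

Left side: [T]
Right side: [L^-1 M^-1 T^-1]

The two sides have different dimensions, so the equation is NOT dimensionally consistent.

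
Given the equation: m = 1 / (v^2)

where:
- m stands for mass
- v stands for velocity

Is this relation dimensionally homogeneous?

No

m (mass) has dimensions [M].
v (velocity) has dimensions [L T^-1].

Left side: [M]
Right side: [L^-2 T^2]

The two sides have different dimensions, so the equation is NOT dimensionally consistent.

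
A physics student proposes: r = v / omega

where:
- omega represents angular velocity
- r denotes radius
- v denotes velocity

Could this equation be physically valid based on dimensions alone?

Yes

omega (angular velocity) has dimensions [T^-1].
r (radius) has dimensions [L].
v (velocity) has dimensions [L T^-1].

Left side: [L]
Right side: [L]

Both sides have the same dimensions, so the equation is dimensionally consistent.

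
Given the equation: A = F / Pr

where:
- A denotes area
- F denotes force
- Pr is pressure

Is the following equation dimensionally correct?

Yes

A (area) has dimensions [L^2].
F (force) has dimensions [L M T^-2].
Pr (pressure) has dimensions [L^-1 M T^-2].

Left side: [L^2]
Right side: [L^2]

Both sides have the same dimensions, so the equation is dimensionally consistent.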